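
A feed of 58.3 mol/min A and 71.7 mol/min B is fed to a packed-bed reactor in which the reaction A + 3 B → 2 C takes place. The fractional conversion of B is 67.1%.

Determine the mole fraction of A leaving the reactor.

0.432

B reacted = 0.671 × 71.7 = 48.11 mol/min; ν_B = −3, so ξ = 48.11/3 = 16.04 mol/min.
Outlet amounts (n = n₀ + ν ξ):
  A: 58.3 − 1(16.04) = 42.26
  B: 71.7 − 3(16.04) = 23.59
  C: 0 + 2(16.04) = 32.07
Total out = 97.93 mol/min; y_A = 42.26 / 97.93 = 0.4316.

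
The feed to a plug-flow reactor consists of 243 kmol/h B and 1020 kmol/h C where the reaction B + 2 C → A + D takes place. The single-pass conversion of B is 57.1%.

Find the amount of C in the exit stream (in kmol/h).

742 kmol/h

B reacted = 0.571 × 243 = 138.8 kmol/h; ν_B = −1, so ξ = 138.8/1 = 138.8 kmol/h.
Outlet amounts (n = n₀ + ν ξ):
  B: 243 − 1(138.8) = 104.2
  C: 1020 − 2(138.8) = 742.5
  A: 0 + 1(138.8) = 138.8
  D: 0 + 1(138.8) = 138.8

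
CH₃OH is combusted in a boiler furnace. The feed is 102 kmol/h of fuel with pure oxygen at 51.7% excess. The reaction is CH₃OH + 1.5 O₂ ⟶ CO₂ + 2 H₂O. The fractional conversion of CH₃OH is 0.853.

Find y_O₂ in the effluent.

Stoichiometric O₂ = 1.5 × 102 = 153 kmol/h; O₂ fed = 153 × 1.517 = 232.1 kmol/h.
Fuel reacted = 0.853 × 102 → ξ = 87.01 kmol/h.
Outlet (n = n₀ + ν ξ):
  CH₃OH: 102 − 1(87.01) = 14.99
  O₂: 232.1 − 1.5(87.01) = 101.6
  CO₂: 0 + 1(87.01) = 87.01
  H₂O: 0 + 2(87.01) = 174
Total out = 377.6 kmol/h; y_O₂ = 101.6 / 377.6 = 0.269.

0.269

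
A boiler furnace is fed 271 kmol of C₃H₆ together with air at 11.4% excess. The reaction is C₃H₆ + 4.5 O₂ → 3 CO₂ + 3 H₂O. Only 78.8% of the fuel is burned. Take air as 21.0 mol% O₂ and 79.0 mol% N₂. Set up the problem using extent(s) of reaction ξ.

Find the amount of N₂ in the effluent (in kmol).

Stoichiometric O₂ = 4.5 × 271 = 1220 kmol; O₂ fed = 1220 × 1.114 = 1359 kmol.
N₂ fed = 1359 × 79/21 = 5111 kmol.
Fuel reacted = 0.788 × 271 → ξ = 213.5 kmol.
Outlet (n = n₀ + ν ξ):
  C₃H₆: 271 − 1(213.5) = 57.45
  O₂: 1359 − 4.5(213.5) = 397.6
  N₂: 5111 (inert)
  CO₂: 0 + 3(213.5) = 640.6
  H₂O: 0 + 3(213.5) = 640.6

5110 kmol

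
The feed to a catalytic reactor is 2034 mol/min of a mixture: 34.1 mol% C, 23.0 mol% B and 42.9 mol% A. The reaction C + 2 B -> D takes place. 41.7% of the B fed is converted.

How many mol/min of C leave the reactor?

596 mol/min

B reacted = 0.417 × 467.8 = 195.1 mol/min; ν_B = −2, so ξ = 195.1/2 = 97.54 mol/min.
Outlet amounts (n = n₀ + ν ξ):
  C: 693.6 − 1(97.54) = 596.1
  B: 467.8 − 2(97.54) = 272.7
  D: 0 + 1(97.54) = 97.54
  A: 872.6 (inert)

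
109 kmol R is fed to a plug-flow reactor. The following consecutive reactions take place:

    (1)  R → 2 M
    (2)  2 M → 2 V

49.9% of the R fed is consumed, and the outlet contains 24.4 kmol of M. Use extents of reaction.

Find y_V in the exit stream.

Conversion of R: R consumed = 1ξ₁ = 0.499 × 109 → ξ₁ = 54.39 kmol.
M balance: n_M = 0 + 2ξ₁ − 2ξ₂ = 24.4 → ξ₂ = (2·54.39 − 24.4)/2 = 42.19 kmol.
Outlet amounts (n = n₀ + Σ ν·ξ):
  R: 109 − 1(54.39) = 54.61
  M: 0 + 2(54.39) − 2(42.19) = 24.4
  V: 0 + 2(42.19) = 84.38
Total out = 163.4 kmol; y_V = 84.38 / 163.4 = 0.5164.

0.516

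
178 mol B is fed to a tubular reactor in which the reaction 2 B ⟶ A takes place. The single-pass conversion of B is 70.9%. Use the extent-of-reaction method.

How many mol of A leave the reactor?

63.1 mol

B reacted = 0.709 × 178 = 126.2 mol; ν_B = −2, so ξ = 126.2/2 = 63.1 mol.
Outlet amounts (n = n₀ + ν ξ):
  B: 178 − 2(63.1) = 51.8
  A: 0 + 1(63.1) = 63.1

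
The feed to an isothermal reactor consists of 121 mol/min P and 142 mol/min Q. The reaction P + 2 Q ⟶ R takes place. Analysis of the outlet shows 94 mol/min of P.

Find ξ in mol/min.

For P: n = n₀ − 1ξ → 94 = 121 − 1ξ, giving ξ = 27 mol/min.
Outlet amounts (n = n₀ + ν ξ):
  P: 121 − 1(27) = 94
  Q: 142 − 2(27) = 88
  R: 0 + 1(27) = 27

ξ = 27 mol/min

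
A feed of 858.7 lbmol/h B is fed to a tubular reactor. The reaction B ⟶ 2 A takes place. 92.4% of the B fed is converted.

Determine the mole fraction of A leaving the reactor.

0.96

B reacted = 0.924 × 858.7 = 793.4 lbmol/h; ν_B = −1, so ξ = 793.4/1 = 793.4 lbmol/h.
Outlet amounts (n = n₀ + ν ξ):
  B: 858.7 − 1(793.4) = 65.26
  A: 0 + 2(793.4) = 1587
Total out = 1652 lbmol/h; y_A = 1587 / 1652 = 0.9605.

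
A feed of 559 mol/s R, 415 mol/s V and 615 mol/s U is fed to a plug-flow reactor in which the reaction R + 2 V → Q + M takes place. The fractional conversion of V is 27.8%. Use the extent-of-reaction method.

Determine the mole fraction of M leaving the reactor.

V reacted = 0.278 × 415 = 115.4 mol/s; ν_V = −2, so ξ = 115.4/2 = 57.69 mol/s.
Outlet amounts (n = n₀ + ν ξ):
  R: 559 − 1(57.69) = 501.3
  V: 415 − 2(57.69) = 299.6
  Q: 0 + 1(57.69) = 57.69
  M: 0 + 1(57.69) = 57.69
  U: 615 (inert)
Total out = 1531 mol/s; y_M = 57.69 / 1531 = 0.03767.

0.0377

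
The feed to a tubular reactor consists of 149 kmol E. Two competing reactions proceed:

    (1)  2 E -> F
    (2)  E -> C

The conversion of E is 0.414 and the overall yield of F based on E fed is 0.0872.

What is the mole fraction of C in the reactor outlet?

Yield of F: 1ξ₁ / 149 = 0.0872 → ξ₁ = 12.99 kmol.
Conversion of E: 2ξ₁ + 1ξ₂ = 0.414 × 149 = 61.69 → ξ₂ = 35.7 kmol.
Outlet amounts (n = n₀ + Σ ν·ξ):
  E: 149 − 2(12.99) − 1(35.7) = 87.31
  F: 0 + 1(12.99) = 12.99
  C: 0 + 1(35.7) = 35.7
Total out = 136 kmol; y_C = 35.7 / 136 = 0.2625.

0.262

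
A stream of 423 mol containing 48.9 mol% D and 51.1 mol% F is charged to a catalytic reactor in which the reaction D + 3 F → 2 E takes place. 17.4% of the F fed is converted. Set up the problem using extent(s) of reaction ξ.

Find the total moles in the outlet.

F reacted = 0.174 × 216.2 = 37.61 mol; ν_F = −3, so ξ = 37.61/3 = 12.54 mol.
Outlet amounts (n = n₀ + ν ξ):
  D: 206.8 − 1(12.54) = 194.3
  F: 216.2 − 3(12.54) = 178.5
  E: 0 + 2(12.54) = 25.07
Total out = 194.3 + 178.5 + 25.07 = 397.9 mol.

398 mol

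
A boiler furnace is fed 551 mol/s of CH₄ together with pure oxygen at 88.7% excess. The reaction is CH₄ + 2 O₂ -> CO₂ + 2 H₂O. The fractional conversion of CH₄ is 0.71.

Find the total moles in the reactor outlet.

Stoichiometric O₂ = 2 × 551 = 1102 mol/s; O₂ fed = 1102 × 1.887 = 2079 mol/s.
Fuel reacted = 0.71 × 551 → ξ = 391.2 mol/s.
Outlet (n = n₀ + ν ξ):
  CH₄: 551 − 1(391.2) = 159.8
  O₂: 2079 − 2(391.2) = 1297
  CO₂: 0 + 1(391.2) = 391.2
  H₂O: 0 + 2(391.2) = 782.4
Total out = 159.8 + 1297 + 391.2 + 782.4 = 2630 mol/s.

2630 mol/s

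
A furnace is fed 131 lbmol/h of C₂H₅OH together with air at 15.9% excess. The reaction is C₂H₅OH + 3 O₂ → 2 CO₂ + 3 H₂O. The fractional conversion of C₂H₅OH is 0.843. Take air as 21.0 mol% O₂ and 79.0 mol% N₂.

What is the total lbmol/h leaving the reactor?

2410 lbmol/h

Stoichiometric O₂ = 3 × 131 = 393 lbmol/h; O₂ fed = 393 × 1.159 = 455.5 lbmol/h.
N₂ fed = 455.5 × 79/21 = 1713 lbmol/h.
Fuel reacted = 0.843 × 131 → ξ = 110.4 lbmol/h.
Outlet (n = n₀ + ν ξ):
  C₂H₅OH: 131 − 1(110.4) = 20.57
  O₂: 455.5 − 3(110.4) = 124.2
  N₂: 1713 (inert)
  CO₂: 0 + 2(110.4) = 220.9
  H₂O: 0 + 3(110.4) = 331.3
Total out = 20.57 + 124.2 + 1713 + 220.9 + 331.3 = 2410 lbmol/h.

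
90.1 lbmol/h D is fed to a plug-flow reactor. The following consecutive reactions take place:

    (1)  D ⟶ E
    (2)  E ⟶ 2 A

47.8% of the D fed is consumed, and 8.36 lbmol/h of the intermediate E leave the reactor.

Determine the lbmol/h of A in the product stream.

69.4 lbmol/h

Conversion of D: D consumed = 1ξ₁ = 0.478 × 90.1 → ξ₁ = 43.07 lbmol/h.
E balance: n_E = 0 + 1ξ₁ − 1ξ₂ = 8.36 → ξ₂ = (1·43.07 − 8.36)/1 = 34.71 lbmol/h.
Outlet amounts (n = n₀ + Σ ν·ξ):
  D: 90.1 − 1(43.07) = 47.03
  E: 0 + 1(43.07) − 1(34.71) = 8.36
  A: 0 + 2(34.71) = 69.42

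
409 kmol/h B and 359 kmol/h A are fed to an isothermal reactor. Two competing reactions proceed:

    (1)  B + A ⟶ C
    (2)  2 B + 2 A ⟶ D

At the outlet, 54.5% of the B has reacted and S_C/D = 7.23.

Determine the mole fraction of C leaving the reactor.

0.335

Conversion of B: B consumed = 0.545 × 409 = 222.9 kmol/h = 1ξ₁ + 2ξ₂.
Selectivity: 1ξ₁ / (1ξ₂) = 7.23 → ξ₁ = 7.23 ξ₂.
Substitute: (1·7.23 + 2) ξ₂ = 222.9 → ξ₂ = 24.15 kmol/h, ξ₁ = 174.6 kmol/h.
Outlet amounts (n = n₀ + Σ ν·ξ):
  B: 409 − 1(174.6) − 2(24.15) = 186.1
  A: 359 − 1(174.6) − 2(24.15) = 136.1
  C: 0 + 1(174.6) = 174.6
  D: 0 + 1(24.15) = 24.15
Total out = 520.9 kmol/h; y_C = 174.6 / 520.9 = 0.3352.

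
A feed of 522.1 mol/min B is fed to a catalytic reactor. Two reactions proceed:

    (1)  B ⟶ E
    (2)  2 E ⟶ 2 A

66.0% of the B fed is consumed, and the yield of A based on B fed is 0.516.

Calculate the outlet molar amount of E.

75.2 mol/min

Conversion of B: B consumed = 1ξ₁ = 0.66 × 522.1 → ξ₁ = 344.6 mol/min.
Yield of A: 2ξ₂ / 522.1 = 0.516 → ξ₂ = 134.7 mol/min.
Outlet amounts (n = n₀ + Σ ν·ξ):
  B: 522.1 − 1(344.6) = 177.5
  E: 0 + 1(344.6) − 2(134.7) = 75.18
  A: 0 + 2(134.7) = 269.4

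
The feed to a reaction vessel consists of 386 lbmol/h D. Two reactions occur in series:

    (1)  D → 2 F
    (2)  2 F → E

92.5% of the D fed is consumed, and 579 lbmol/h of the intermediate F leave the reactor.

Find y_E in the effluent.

Conversion of D: D consumed = 1ξ₁ = 0.925 × 386 → ξ₁ = 357.1 lbmol/h.
F balance: n_F = 0 + 2ξ₁ − 2ξ₂ = 579 → ξ₂ = (2·357.1 − 579)/2 = 67.55 lbmol/h.
Outlet amounts (n = n₀ + Σ ν·ξ):
  D: 386 − 1(357.1) = 28.95
  F: 0 + 2(357.1) − 2(67.55) = 579
  E: 0 + 1(67.55) = 67.55
Total out = 675.5 lbmol/h; y_E = 67.55 / 675.5 = 0.1.

0.1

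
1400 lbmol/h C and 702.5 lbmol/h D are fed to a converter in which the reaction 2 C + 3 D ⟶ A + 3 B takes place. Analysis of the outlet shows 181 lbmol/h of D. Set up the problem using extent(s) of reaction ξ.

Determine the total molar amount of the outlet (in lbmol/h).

For D: n = n₀ − 3ξ → 181 = 702.5 − 3ξ, giving ξ = 173.8 lbmol/h.
Outlet amounts (n = n₀ + ν ξ):
  C: 1400 − 2(173.8) = 1052
  D: 702.5 − 3(173.8) = 181
  A: 0 + 1(173.8) = 173.8
  B: 0 + 3(173.8) = 521.5
Total out = 1052 + 181 + 173.8 + 521.5 = 1929 lbmol/h.

1930 lbmol/h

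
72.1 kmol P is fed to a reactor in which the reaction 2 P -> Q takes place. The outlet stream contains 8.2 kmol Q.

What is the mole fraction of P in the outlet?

For Q: n = n₀ + 1ξ → 8.2 = 0 + 1ξ, giving ξ = 8.2 kmol.
Outlet amounts (n = n₀ + ν ξ):
  P: 72.1 − 2(8.2) = 55.7
  Q: 0 + 1(8.2) = 8.2
Total out = 63.9 kmol; y_P = 55.7 / 63.9 = 0.8717.

0.872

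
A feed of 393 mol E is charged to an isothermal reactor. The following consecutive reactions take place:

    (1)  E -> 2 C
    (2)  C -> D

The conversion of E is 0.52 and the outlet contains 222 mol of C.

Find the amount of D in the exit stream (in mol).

187 mol

Conversion of E: E consumed = 1ξ₁ = 0.52 × 393 → ξ₁ = 204.4 mol.
C balance: n_C = 0 + 2ξ₁ − 1ξ₂ = 222 → ξ₂ = (2·204.4 − 222)/1 = 186.7 mol.
Outlet amounts (n = n₀ + Σ ν·ξ):
  E: 393 − 1(204.4) = 188.6
  C: 0 + 2(204.4) − 1(186.7) = 222
  D: 0 + 1(186.7) = 186.7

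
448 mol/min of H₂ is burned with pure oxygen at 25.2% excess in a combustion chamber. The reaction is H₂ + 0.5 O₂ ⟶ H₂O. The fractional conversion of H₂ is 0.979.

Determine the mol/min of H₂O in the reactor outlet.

439 mol/min

Stoichiometric O₂ = 0.5 × 448 = 224 mol/min; O₂ fed = 224 × 1.252 = 280.4 mol/min.
Fuel reacted = 0.979 × 448 → ξ = 438.6 mol/min.
Outlet (n = n₀ + ν ξ):
  H₂: 448 − 1(438.6) = 9.408
  O₂: 280.4 − 0.5(438.6) = 61.15
  H₂O: 0 + 1(438.6) = 438.6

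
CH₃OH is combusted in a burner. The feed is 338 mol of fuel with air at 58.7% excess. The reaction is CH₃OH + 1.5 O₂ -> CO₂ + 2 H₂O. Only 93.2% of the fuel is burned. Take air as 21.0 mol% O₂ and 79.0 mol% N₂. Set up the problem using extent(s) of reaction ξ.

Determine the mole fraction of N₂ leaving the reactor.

0.7

Stoichiometric O₂ = 1.5 × 338 = 507 mol; O₂ fed = 507 × 1.587 = 804.6 mol.
N₂ fed = 804.6 × 79/21 = 3027 mol.
Fuel reacted = 0.932 × 338 → ξ = 315 mol.
Outlet (n = n₀ + ν ξ):
  CH₃OH: 338 − 1(315) = 22.98
  O₂: 804.6 − 1.5(315) = 332.1
  N₂: 3027 (inert)
  CO₂: 0 + 1(315) = 315
  H₂O: 0 + 2(315) = 630
Total out = 4327 mol; y_N₂ = 3027 / 4327 = 0.6995.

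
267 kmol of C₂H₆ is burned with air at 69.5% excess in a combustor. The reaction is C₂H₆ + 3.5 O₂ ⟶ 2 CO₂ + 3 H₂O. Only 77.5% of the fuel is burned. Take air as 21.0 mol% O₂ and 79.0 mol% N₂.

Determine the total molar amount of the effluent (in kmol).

7910 kmol

Stoichiometric O₂ = 3.5 × 267 = 934.5 kmol; O₂ fed = 934.5 × 1.695 = 1584 kmol.
N₂ fed = 1584 × 79/21 = 5959 kmol.
Fuel reacted = 0.775 × 267 → ξ = 206.9 kmol.
Outlet (n = n₀ + ν ξ):
  C₂H₆: 267 − 1(206.9) = 60.07
  O₂: 1584 − 3.5(206.9) = 859.7
  N₂: 5959 (inert)
  CO₂: 0 + 2(206.9) = 413.9
  H₂O: 0 + 3(206.9) = 620.8
Total out = 60.07 + 859.7 + 5959 + 413.9 + 620.8 = 7913 kmol.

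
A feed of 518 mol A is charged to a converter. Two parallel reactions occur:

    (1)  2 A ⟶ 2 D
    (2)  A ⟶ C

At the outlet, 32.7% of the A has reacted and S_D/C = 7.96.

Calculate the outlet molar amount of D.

150 mol

Conversion of A: A consumed = 0.327 × 518 = 169.4 mol = 2ξ₁ + 1ξ₂.
Selectivity: 2ξ₁ / (1ξ₂) = 7.96 → ξ₁ = 3.98 ξ₂.
Substitute: (2·3.98 + 1) ξ₂ = 169.4 → ξ₂ = 18.9 mol, ξ₁ = 75.24 mol.
Outlet amounts (n = n₀ + Σ ν·ξ):
  A: 518 − 2(75.24) − 1(18.9) = 348.6
  D: 0 + 2(75.24) = 150.5
  C: 0 + 1(18.9) = 18.9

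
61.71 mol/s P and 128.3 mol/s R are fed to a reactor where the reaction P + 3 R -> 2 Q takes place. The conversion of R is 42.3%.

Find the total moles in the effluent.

154 mol/s

R reacted = 0.423 × 128.3 = 54.27 mol/s; ν_R = −3, so ξ = 54.27/3 = 18.09 mol/s.
Outlet amounts (n = n₀ + ν ξ):
  P: 61.71 − 1(18.09) = 43.62
  R: 128.3 − 3(18.09) = 74.03
  Q: 0 + 2(18.09) = 36.18
Total out = 43.62 + 74.03 + 36.18 = 153.8 mol/s.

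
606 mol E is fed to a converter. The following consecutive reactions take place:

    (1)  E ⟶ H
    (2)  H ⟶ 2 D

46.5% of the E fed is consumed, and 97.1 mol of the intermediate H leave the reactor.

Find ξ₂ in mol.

ξ₂ = 185 mol

Conversion of E: E consumed = 1ξ₁ = 0.465 × 606 → ξ₁ = 281.8 mol.
H balance: n_H = 0 + 1ξ₁ − 1ξ₂ = 97.1 → ξ₂ = (1·281.8 − 97.1)/1 = 184.7 mol.
Outlet amounts (n = n₀ + Σ ν·ξ):
  E: 606 − 1(281.8) = 324.2
  H: 0 + 1(281.8) − 1(184.7) = 97.1
  D: 0 + 2(184.7) = 369.4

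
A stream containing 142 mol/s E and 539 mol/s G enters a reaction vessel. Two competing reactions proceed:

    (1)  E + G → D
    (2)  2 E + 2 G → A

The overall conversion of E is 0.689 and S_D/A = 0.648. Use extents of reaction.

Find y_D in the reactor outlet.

0.0438

Conversion of E: E consumed = 0.689 × 142 = 97.84 mol/s = 1ξ₁ + 2ξ₂.
Selectivity: 1ξ₁ / (1ξ₂) = 0.648 → ξ₁ = 0.648 ξ₂.
Substitute: (1·0.648 + 2) ξ₂ = 97.84 → ξ₂ = 36.95 mol/s, ξ₁ = 23.94 mol/s.
Outlet amounts (n = n₀ + Σ ν·ξ):
  E: 142 − 1(23.94) − 2(36.95) = 44.16
  G: 539 − 1(23.94) − 2(36.95) = 441.2
  D: 0 + 1(23.94) = 23.94
  A: 0 + 1(36.95) = 36.95
Total out = 546.2 mol/s; y_D = 23.94 / 546.2 = 0.04383.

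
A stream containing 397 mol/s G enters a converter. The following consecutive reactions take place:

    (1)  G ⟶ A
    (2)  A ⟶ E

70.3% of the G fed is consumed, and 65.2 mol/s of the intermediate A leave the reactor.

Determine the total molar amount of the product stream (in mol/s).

397 mol/s

Conversion of G: G consumed = 1ξ₁ = 0.703 × 397 → ξ₁ = 279.1 mol/s.
A balance: n_A = 0 + 1ξ₁ − 1ξ₂ = 65.2 → ξ₂ = (1·279.1 − 65.2)/1 = 213.9 mol/s.
Outlet amounts (n = n₀ + Σ ν·ξ):
  G: 397 − 1(279.1) = 117.9
  A: 0 + 1(279.1) − 1(213.9) = 65.2
  E: 0 + 1(213.9) = 213.9
Total out = 117.9 + 65.2 + 213.9 = 397 mol/s.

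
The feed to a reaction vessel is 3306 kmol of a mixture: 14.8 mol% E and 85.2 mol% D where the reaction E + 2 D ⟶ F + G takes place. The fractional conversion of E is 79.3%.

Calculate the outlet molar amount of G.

E reacted = 0.793 × 489.3 = 388 kmol; ν_E = −1, so ξ = 388/1 = 388 kmol.
Outlet amounts (n = n₀ + ν ξ):
  E: 489.3 − 1(388) = 101.3
  D: 2817 − 2(388) = 2041
  F: 0 + 1(388) = 388
  G: 0 + 1(388) = 388

388 kmol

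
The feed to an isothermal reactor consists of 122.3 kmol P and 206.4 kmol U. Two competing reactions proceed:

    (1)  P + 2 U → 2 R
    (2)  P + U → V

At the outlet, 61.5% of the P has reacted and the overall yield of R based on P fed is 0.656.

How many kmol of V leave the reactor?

Yield of R: 2ξ₁ / 122.3 = 0.656 → ξ₁ = 40.11 kmol.
Conversion of P: 1ξ₁ + 1ξ₂ = 0.615 × 122.3 = 75.21 → ξ₂ = 35.1 kmol.
Outlet amounts (n = n₀ + Σ ν·ξ):
  P: 122.3 − 1(40.11) − 1(35.1) = 47.09
  U: 206.4 − 2(40.11) − 1(35.1) = 91.07
  R: 0 + 2(40.11) = 80.23
  V: 0 + 1(35.1) = 35.1

35.1 kmol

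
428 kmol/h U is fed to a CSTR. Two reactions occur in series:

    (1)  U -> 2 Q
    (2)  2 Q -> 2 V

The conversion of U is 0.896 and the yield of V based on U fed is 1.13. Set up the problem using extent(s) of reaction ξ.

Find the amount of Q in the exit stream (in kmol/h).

Conversion of U: U consumed = 1ξ₁ = 0.896 × 428 → ξ₁ = 383.5 kmol/h.
Yield of V: 2ξ₂ / 428 = 1.13 → ξ₂ = 241.8 kmol/h.
Outlet amounts (n = n₀ + Σ ν·ξ):
  U: 428 − 1(383.5) = 44.51
  Q: 0 + 2(383.5) − 2(241.8) = 283.3
  V: 0 + 2(241.8) = 483.6

283 kmol/h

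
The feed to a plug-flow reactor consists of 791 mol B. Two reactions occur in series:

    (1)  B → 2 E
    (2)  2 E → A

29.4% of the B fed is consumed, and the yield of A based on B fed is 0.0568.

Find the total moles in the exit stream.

979 mol

Conversion of B: B consumed = 1ξ₁ = 0.294 × 791 → ξ₁ = 232.6 mol.
Yield of A: 1ξ₂ / 791 = 0.0568 → ξ₂ = 44.93 mol.
Outlet amounts (n = n₀ + Σ ν·ξ):
  B: 791 − 1(232.6) = 558.4
  E: 0 + 2(232.6) − 2(44.93) = 375.3
  A: 0 + 1(44.93) = 44.93
Total out = 558.4 + 375.3 + 44.93 = 978.6 mol.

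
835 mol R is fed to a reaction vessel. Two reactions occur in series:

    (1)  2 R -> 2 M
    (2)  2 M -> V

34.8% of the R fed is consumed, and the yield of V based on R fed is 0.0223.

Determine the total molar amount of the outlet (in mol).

816 mol

Conversion of R: R consumed = 2ξ₁ = 0.348 × 835 → ξ₁ = 145.3 mol.
Yield of V: 1ξ₂ / 835 = 0.0223 → ξ₂ = 18.62 mol.
Outlet amounts (n = n₀ + Σ ν·ξ):
  R: 835 − 2(145.3) = 544.4
  M: 0 + 2(145.3) − 2(18.62) = 253.3
  V: 0 + 1(18.62) = 18.62
Total out = 544.4 + 253.3 + 18.62 = 816.4 mol.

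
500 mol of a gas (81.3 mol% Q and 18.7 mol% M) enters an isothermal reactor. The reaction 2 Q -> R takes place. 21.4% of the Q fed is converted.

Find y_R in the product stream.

0.0953

Q reacted = 0.214 × 406.5 = 86.99 mol; ν_Q = −2, so ξ = 86.99/2 = 43.5 mol.
Outlet amounts (n = n₀ + ν ξ):
  Q: 406.5 − 2(43.5) = 319.5
  R: 0 + 1(43.5) = 43.5
  M: 93.5 (inert)
Total out = 456.5 mol; y_R = 43.5 / 456.5 = 0.09528.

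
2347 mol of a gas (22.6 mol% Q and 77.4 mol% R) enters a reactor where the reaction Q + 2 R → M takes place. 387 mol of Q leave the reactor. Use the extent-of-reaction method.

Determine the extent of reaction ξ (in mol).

ξ = 143 mol

For Q: n = n₀ − 1ξ → 387 = 530.4 − 1ξ, giving ξ = 143.4 mol.
Outlet amounts (n = n₀ + ν ξ):
  Q: 530.4 − 1(143.4) = 387
  R: 1817 − 2(143.4) = 1530
  M: 0 + 1(143.4) = 143.4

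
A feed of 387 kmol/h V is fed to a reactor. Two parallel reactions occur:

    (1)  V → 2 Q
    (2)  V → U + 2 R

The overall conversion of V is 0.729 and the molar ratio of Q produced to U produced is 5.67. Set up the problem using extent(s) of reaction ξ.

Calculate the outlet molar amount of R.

Conversion of V: V consumed = 0.729 × 387 = 282.1 kmol/h = 1ξ₁ + 1ξ₂.
Selectivity: 2ξ₁ / (1ξ₂) = 5.67 → ξ₁ = 2.835 ξ₂.
Substitute: (1·2.835 + 1) ξ₂ = 282.1 → ξ₂ = 73.57 kmol/h, ξ₁ = 208.6 kmol/h.
Outlet amounts (n = n₀ + Σ ν·ξ):
  V: 387 − 1(208.6) − 1(73.57) = 104.9
  Q: 0 + 2(208.6) = 417.1
  U: 0 + 1(73.57) = 73.57
  R: 0 + 2(73.57) = 147.1

147 kmol/h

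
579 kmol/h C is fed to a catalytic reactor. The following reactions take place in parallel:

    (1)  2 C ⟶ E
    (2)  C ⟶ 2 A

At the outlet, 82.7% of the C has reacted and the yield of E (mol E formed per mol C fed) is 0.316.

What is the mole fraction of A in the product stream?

0.444

Yield of E: 1ξ₁ / 579 = 0.316 → ξ₁ = 183 kmol/h.
Conversion of C: 2ξ₁ + 1ξ₂ = 0.827 × 579 = 478.8 → ξ₂ = 112.9 kmol/h.
Outlet amounts (n = n₀ + Σ ν·ξ):
  C: 579 − 2(183) − 1(112.9) = 100.2
  E: 0 + 1(183) = 183
  A: 0 + 2(112.9) = 225.8
Total out = 508.9 kmol/h; y_A = 225.8 / 508.9 = 0.4437.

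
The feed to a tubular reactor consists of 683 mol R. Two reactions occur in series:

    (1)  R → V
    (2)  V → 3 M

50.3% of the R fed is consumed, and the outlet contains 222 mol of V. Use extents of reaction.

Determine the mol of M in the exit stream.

365 mol

Conversion of R: R consumed = 1ξ₁ = 0.503 × 683 → ξ₁ = 343.5 mol.
V balance: n_V = 0 + 1ξ₁ − 1ξ₂ = 222 → ξ₂ = (1·343.5 − 222)/1 = 121.5 mol.
Outlet amounts (n = n₀ + Σ ν·ξ):
  R: 683 − 1(343.5) = 339.5
  V: 0 + 1(343.5) − 1(121.5) = 222
  M: 0 + 3(121.5) = 364.6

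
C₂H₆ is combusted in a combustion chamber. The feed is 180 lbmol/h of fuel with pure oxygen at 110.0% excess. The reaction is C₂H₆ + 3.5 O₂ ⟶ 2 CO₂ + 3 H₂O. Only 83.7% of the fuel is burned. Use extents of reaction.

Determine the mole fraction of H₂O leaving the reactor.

Stoichiometric O₂ = 3.5 × 180 = 630 lbmol/h; O₂ fed = 630 × 2.100 = 1323 lbmol/h.
Fuel reacted = 0.837 × 180 → ξ = 150.7 lbmol/h.
Outlet (n = n₀ + ν ξ):
  C₂H₆: 180 − 1(150.7) = 29.34
  O₂: 1323 − 3.5(150.7) = 795.7
  CO₂: 0 + 2(150.7) = 301.3
  H₂O: 0 + 3(150.7) = 452
Total out = 1578 lbmol/h; y_H₂O = 452 / 1578 = 0.2864.

0.286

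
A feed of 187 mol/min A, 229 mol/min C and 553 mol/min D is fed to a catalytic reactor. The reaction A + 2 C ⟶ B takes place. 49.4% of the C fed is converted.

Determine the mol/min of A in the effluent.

C reacted = 0.494 × 229 = 113.1 mol/min; ν_C = −2, so ξ = 113.1/2 = 56.56 mol/min.
Outlet amounts (n = n₀ + ν ξ):
  A: 187 − 1(56.56) = 130.4
  C: 229 − 2(56.56) = 115.9
  B: 0 + 1(56.56) = 56.56
  D: 553 (inert)

130 mol/min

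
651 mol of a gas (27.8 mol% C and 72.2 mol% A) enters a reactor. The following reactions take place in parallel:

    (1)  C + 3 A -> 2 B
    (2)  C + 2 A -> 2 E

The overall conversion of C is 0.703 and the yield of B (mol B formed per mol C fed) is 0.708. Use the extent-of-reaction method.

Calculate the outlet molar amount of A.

152 mol

Yield of B: 2ξ₁ / 181 = 0.708 → ξ₁ = 64.07 mol.
Conversion of C: 1ξ₁ + 1ξ₂ = 0.703 × 181 = 127.2 → ξ₂ = 63.16 mol.
Outlet amounts (n = n₀ + Σ ν·ξ):
  C: 181 − 1(64.07) − 1(63.16) = 53.75
  A: 470 − 3(64.07) − 2(63.16) = 151.5
  B: 0 + 2(64.07) = 128.1
  E: 0 + 2(63.16) = 126.3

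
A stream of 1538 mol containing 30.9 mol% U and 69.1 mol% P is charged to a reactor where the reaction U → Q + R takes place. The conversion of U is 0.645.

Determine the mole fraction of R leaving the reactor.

U reacted = 0.645 × 475.2 = 306.5 mol; ν_U = −1, so ξ = 306.5/1 = 306.5 mol.
Outlet amounts (n = n₀ + ν ξ):
  U: 475.2 − 1(306.5) = 168.7
  Q: 0 + 1(306.5) = 306.5
  R: 0 + 1(306.5) = 306.5
  P: 1063 (inert)
Total out = 1845 mol; y_R = 306.5 / 1845 = 0.1662.

0.166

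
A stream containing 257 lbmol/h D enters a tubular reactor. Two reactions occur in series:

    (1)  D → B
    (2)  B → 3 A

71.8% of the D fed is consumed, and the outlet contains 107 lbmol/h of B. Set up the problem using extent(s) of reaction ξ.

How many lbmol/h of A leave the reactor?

233 lbmol/h

Conversion of D: D consumed = 1ξ₁ = 0.718 × 257 → ξ₁ = 184.5 lbmol/h.
B balance: n_B = 0 + 1ξ₁ − 1ξ₂ = 107 → ξ₂ = (1·184.5 − 107)/1 = 77.53 lbmol/h.
Outlet amounts (n = n₀ + Σ ν·ξ):
  D: 257 − 1(184.5) = 72.47
  B: 0 + 1(184.5) − 1(77.53) = 107
  A: 0 + 3(77.53) = 232.6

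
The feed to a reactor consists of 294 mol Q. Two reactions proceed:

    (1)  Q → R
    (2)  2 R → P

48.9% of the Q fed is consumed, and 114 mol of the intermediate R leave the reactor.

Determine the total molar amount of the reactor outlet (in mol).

Conversion of Q: Q consumed = 1ξ₁ = 0.489 × 294 → ξ₁ = 143.8 mol.
R balance: n_R = 0 + 1ξ₁ − 2ξ₂ = 114 → ξ₂ = (1·143.8 − 114)/2 = 14.88 mol.
Outlet amounts (n = n₀ + Σ ν·ξ):
  Q: 294 − 1(143.8) = 150.2
  R: 0 + 1(143.8) − 2(14.88) = 114
  P: 0 + 1(14.88) = 14.88
Total out = 150.2 + 114 + 14.88 = 279.1 mol.

279 mol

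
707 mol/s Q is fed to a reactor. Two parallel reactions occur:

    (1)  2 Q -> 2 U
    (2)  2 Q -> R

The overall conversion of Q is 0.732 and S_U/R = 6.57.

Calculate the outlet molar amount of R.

Conversion of Q: Q consumed = 0.732 × 707 = 517.5 mol/s = 2ξ₁ + 2ξ₂.
Selectivity: 2ξ₁ / (1ξ₂) = 6.57 → ξ₁ = 3.285 ξ₂.
Substitute: (2·3.285 + 2) ξ₂ = 517.5 → ξ₂ = 60.39 mol/s, ξ₁ = 198.4 mol/s.
Outlet amounts (n = n₀ + Σ ν·ξ):
  Q: 707 − 2(198.4) − 2(60.39) = 189.5
  U: 0 + 2(198.4) = 396.7
  R: 0 + 1(60.39) = 60.39

60.4 mol/s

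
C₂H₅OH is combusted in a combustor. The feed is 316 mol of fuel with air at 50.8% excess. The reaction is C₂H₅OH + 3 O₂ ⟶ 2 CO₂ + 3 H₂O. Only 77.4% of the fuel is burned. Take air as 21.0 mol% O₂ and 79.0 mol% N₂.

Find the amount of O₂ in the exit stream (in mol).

696 mol

Stoichiometric O₂ = 3 × 316 = 948 mol; O₂ fed = 948 × 1.508 = 1430 mol.
N₂ fed = 1430 × 79/21 = 5378 mol.
Fuel reacted = 0.774 × 316 → ξ = 244.6 mol.
Outlet (n = n₀ + ν ξ):
  C₂H₅OH: 316 − 1(244.6) = 71.42
  O₂: 1430 − 3(244.6) = 695.8
  N₂: 5378 (inert)
  CO₂: 0 + 2(244.6) = 489.2
  H₂O: 0 + 3(244.6) = 733.8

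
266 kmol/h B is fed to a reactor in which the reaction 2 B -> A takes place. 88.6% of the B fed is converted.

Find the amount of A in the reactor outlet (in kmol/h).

B reacted = 0.886 × 266 = 235.7 kmol/h; ν_B = −2, so ξ = 235.7/2 = 117.8 kmol/h.
Outlet amounts (n = n₀ + ν ξ):
  B: 266 − 2(117.8) = 30.32
  A: 0 + 1(117.8) = 117.8

118 kmol/h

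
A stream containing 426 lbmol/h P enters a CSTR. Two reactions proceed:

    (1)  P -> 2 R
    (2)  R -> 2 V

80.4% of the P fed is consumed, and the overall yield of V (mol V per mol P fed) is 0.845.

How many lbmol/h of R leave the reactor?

505 lbmol/h

Conversion of P: P consumed = 1ξ₁ = 0.804 × 426 → ξ₁ = 342.5 lbmol/h.
Yield of V: 2ξ₂ / 426 = 0.845 → ξ₂ = 180 lbmol/h.
Outlet amounts (n = n₀ + Σ ν·ξ):
  P: 426 − 1(342.5) = 83.5
  R: 0 + 2(342.5) − 1(180) = 505
  V: 0 + 2(180) = 360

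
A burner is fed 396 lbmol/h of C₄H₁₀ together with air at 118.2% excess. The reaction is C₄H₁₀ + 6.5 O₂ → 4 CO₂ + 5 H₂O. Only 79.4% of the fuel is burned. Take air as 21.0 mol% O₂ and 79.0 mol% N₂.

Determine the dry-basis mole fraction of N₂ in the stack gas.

0.811

Stoichiometric O₂ = 6.5 × 396 = 2574 lbmol/h; O₂ fed = 2574 × 2.182 = 5616 lbmol/h.
N₂ fed = 5616 × 79/21 = 21130 lbmol/h.
Fuel reacted = 0.794 × 396 → ξ = 314.4 lbmol/h.
Outlet (n = n₀ + ν ξ):
  C₄H₁₀: 396 − 1(314.4) = 81.58
  O₂: 5616 − 6.5(314.4) = 3573
  N₂: 21130 (inert)
  CO₂: 0 + 4(314.4) = 1258
  H₂O: 0 + 5(314.4) = 1572
Dry total = 26040 lbmol/h; y_N₂ (dry) = 21130 / 26040 = 0.8114.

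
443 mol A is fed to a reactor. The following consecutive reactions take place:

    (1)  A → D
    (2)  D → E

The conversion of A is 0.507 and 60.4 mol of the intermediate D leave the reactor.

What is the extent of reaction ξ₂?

ξ₂ = 164 mol

Conversion of A: A consumed = 1ξ₁ = 0.507 × 443 → ξ₁ = 224.6 mol.
D balance: n_D = 0 + 1ξ₁ − 1ξ₂ = 60.4 → ξ₂ = (1·224.6 − 60.4)/1 = 164.2 mol.
Outlet amounts (n = n₀ + Σ ν·ξ):
  A: 443 − 1(224.6) = 218.4
  D: 0 + 1(224.6) − 1(164.2) = 60.4
  E: 0 + 1(164.2) = 164.2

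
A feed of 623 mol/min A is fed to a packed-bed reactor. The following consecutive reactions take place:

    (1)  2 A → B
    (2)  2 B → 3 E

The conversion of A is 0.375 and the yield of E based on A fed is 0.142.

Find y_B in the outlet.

0.108

Conversion of A: A consumed = 2ξ₁ = 0.375 × 623 → ξ₁ = 116.8 mol/min.
Yield of E: 3ξ₂ / 623 = 0.142 → ξ₂ = 29.49 mol/min.
Outlet amounts (n = n₀ + Σ ν·ξ):
  A: 623 − 2(116.8) = 389.4
  B: 0 + 1(116.8) − 2(29.49) = 57.84
  E: 0 + 3(29.49) = 88.47
Total out = 535.7 mol/min; y_B = 57.84 / 535.7 = 0.108.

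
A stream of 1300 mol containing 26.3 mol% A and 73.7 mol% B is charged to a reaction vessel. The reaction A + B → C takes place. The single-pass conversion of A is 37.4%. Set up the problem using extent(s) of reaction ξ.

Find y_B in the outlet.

0.708

A reacted = 0.374 × 341.9 = 127.9 mol; ν_A = −1, so ξ = 127.9/1 = 127.9 mol.
Outlet amounts (n = n₀ + ν ξ):
  A: 341.9 − 1(127.9) = 214
  B: 958.1 − 1(127.9) = 830.2
  C: 0 + 1(127.9) = 127.9
Total out = 1172 mol; y_B = 830.2 / 1172 = 0.7083.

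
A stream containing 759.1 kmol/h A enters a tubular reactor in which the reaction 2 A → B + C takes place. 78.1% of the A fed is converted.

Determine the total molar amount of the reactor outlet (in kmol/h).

759 kmol/h

A reacted = 0.781 × 759.1 = 592.9 kmol/h; ν_A = −2, so ξ = 592.9/2 = 296.4 kmol/h.
Outlet amounts (n = n₀ + ν ξ):
  A: 759.1 − 2(296.4) = 166.2
  B: 0 + 1(296.4) = 296.4
  C: 0 + 1(296.4) = 296.4
Total out = 166.2 + 296.4 + 296.4 = 759.1 kmol/h.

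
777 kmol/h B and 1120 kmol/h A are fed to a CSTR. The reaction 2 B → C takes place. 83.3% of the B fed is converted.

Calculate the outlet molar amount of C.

324 kmol/h

B reacted = 0.833 × 777 = 647.2 kmol/h; ν_B = −2, so ξ = 647.2/2 = 323.6 kmol/h.
Outlet amounts (n = n₀ + ν ξ):
  B: 777 − 2(323.6) = 129.8
  C: 0 + 1(323.6) = 323.6
  A: 1120 (inert)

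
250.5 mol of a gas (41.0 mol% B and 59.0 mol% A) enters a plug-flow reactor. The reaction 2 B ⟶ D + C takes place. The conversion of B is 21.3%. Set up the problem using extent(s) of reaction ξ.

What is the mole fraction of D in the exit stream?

B reacted = 0.213 × 102.7 = 21.88 mol; ν_B = −2, so ξ = 21.88/2 = 10.94 mol.
Outlet amounts (n = n₀ + ν ξ):
  B: 102.7 − 2(10.94) = 80.83
  D: 0 + 1(10.94) = 10.94
  C: 0 + 1(10.94) = 10.94
  A: 147.8 (inert)
Total out = 250.5 mol; y_D = 10.94 / 250.5 = 0.04367.

0.0437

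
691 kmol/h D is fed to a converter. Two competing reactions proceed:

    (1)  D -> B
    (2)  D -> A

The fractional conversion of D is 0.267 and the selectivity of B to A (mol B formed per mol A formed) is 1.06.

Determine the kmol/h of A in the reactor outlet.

Conversion of D: D consumed = 0.267 × 691 = 184.5 kmol/h = 1ξ₁ + 1ξ₂.
Selectivity: 1ξ₁ / (1ξ₂) = 1.06 → ξ₁ = 1.06 ξ₂.
Substitute: (1·1.06 + 1) ξ₂ = 184.5 → ξ₂ = 89.56 kmol/h, ξ₁ = 94.94 kmol/h.
Outlet amounts (n = n₀ + Σ ν·ξ):
  D: 691 − 1(94.94) − 1(89.56) = 506.5
  B: 0 + 1(94.94) = 94.94
  A: 0 + 1(89.56) = 89.56

89.6 kmol/h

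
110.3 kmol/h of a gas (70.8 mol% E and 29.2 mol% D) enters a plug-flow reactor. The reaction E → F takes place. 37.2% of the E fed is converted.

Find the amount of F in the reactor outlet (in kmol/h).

E reacted = 0.372 × 78.09 = 29.05 kmol/h; ν_E = −1, so ξ = 29.05/1 = 29.05 kmol/h.
Outlet amounts (n = n₀ + ν ξ):
  E: 78.09 − 1(29.05) = 49.04
  F: 0 + 1(29.05) = 29.05
  D: 32.21 (inert)

29.1 kmol/h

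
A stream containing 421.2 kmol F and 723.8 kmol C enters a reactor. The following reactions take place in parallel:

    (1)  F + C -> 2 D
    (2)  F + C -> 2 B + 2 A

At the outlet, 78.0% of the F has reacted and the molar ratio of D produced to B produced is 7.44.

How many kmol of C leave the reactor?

Conversion of F: F consumed = 0.78 × 421.2 = 328.5 kmol = 1ξ₁ + 1ξ₂.
Selectivity: 2ξ₁ / (2ξ₂) = 7.44 → ξ₁ = 7.44 ξ₂.
Substitute: (1·7.44 + 1) ξ₂ = 328.5 → ξ₂ = 38.93 kmol, ξ₁ = 289.6 kmol.
Outlet amounts (n = n₀ + Σ ν·ξ):
  F: 421.2 − 1(289.6) − 1(38.93) = 92.66
  C: 723.8 − 1(289.6) − 1(38.93) = 395.3
  D: 0 + 2(289.6) = 579.2
  B: 0 + 2(38.93) = 77.85
  A: 0 + 2(38.93) = 77.85

395 kmol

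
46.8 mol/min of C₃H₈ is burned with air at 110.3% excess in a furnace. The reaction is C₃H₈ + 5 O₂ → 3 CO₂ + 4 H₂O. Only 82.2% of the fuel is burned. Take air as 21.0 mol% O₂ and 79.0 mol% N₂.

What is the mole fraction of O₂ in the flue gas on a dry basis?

0.132

Stoichiometric O₂ = 5 × 46.8 = 234 mol/min; O₂ fed = 234 × 2.103 = 492.1 mol/min.
N₂ fed = 492.1 × 79/21 = 1851 mol/min.
Fuel reacted = 0.822 × 46.8 → ξ = 38.47 mol/min.
Outlet (n = n₀ + ν ξ):
  C₃H₈: 46.8 − 1(38.47) = 8.33
  O₂: 492.1 − 5(38.47) = 299.8
  N₂: 1851 (inert)
  CO₂: 0 + 3(38.47) = 115.4
  H₂O: 0 + 4(38.47) = 153.9
Dry total = 2275 mol/min; y_O₂ (dry) = 299.8 / 2275 = 0.1318.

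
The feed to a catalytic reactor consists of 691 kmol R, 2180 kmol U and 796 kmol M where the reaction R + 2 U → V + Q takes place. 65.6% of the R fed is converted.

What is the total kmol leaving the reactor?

3210 kmol

R reacted = 0.656 × 691 = 453.3 kmol; ν_R = −1, so ξ = 453.3/1 = 453.3 kmol.
Outlet amounts (n = n₀ + ν ξ):
  R: 691 − 1(453.3) = 237.7
  U: 2180 − 2(453.3) = 1273
  V: 0 + 1(453.3) = 453.3
  Q: 0 + 1(453.3) = 453.3
  M: 796 (inert)
Total out = 237.7 + 1273 + 453.3 + 453.3 + 796 = 3214 kmol.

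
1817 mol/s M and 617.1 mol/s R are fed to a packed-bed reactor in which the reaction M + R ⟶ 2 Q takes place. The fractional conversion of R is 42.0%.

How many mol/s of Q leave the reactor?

518 mol/s

R reacted = 0.42 × 617.1 = 259.2 mol/s; ν_R = −1, so ξ = 259.2/1 = 259.2 mol/s.
Outlet amounts (n = n₀ + ν ξ):
  M: 1817 − 1(259.2) = 1558
  R: 617.1 − 1(259.2) = 357.9
  Q: 0 + 2(259.2) = 518.4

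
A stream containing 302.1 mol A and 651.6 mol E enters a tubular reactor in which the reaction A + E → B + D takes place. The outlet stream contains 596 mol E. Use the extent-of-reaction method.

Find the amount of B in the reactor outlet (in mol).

55.6 mol

For E: n = n₀ − 1ξ → 596 = 651.6 − 1ξ, giving ξ = 55.6 mol.
Outlet amounts (n = n₀ + ν ξ):
  A: 302.1 − 1(55.6) = 246.5
  E: 651.6 − 1(55.6) = 596
  B: 0 + 1(55.6) = 55.6
  D: 0 + 1(55.6) = 55.6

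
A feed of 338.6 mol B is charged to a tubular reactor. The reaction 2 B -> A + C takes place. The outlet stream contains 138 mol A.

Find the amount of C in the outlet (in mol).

For A: n = n₀ + 1ξ → 138 = 0 + 1ξ, giving ξ = 138 mol.
Outlet amounts (n = n₀ + ν ξ):
  B: 338.6 − 2(138) = 62.6
  A: 0 + 1(138) = 138
  C: 0 + 1(138) = 138

138 mol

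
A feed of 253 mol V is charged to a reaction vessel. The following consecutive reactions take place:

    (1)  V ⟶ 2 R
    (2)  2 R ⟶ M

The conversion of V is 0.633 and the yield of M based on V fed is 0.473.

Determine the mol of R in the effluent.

81 mol

Conversion of V: V consumed = 1ξ₁ = 0.633 × 253 → ξ₁ = 160.1 mol.
Yield of M: 1ξ₂ / 253 = 0.473 → ξ₂ = 119.7 mol.
Outlet amounts (n = n₀ + Σ ν·ξ):
  V: 253 − 1(160.1) = 92.85
  R: 0 + 2(160.1) − 2(119.7) = 80.96
  M: 0 + 1(119.7) = 119.7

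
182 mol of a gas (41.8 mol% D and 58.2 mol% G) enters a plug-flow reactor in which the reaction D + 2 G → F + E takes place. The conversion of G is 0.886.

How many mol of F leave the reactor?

46.9 mol

G reacted = 0.886 × 105.9 = 93.85 mol; ν_G = −2, so ξ = 93.85/2 = 46.92 mol.
Outlet amounts (n = n₀ + ν ξ):
  D: 76.08 − 1(46.92) = 29.15
  G: 105.9 − 2(46.92) = 12.08
  F: 0 + 1(46.92) = 46.92
  E: 0 + 1(46.92) = 46.92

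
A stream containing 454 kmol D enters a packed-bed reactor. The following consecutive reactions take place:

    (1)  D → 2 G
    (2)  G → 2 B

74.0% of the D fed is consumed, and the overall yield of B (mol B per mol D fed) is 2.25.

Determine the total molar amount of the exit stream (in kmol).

Conversion of D: D consumed = 1ξ₁ = 0.74 × 454 → ξ₁ = 336 kmol.
Yield of B: 2ξ₂ / 454 = 2.25 → ξ₂ = 510.8 kmol.
Outlet amounts (n = n₀ + Σ ν·ξ):
  D: 454 − 1(336) = 118
  G: 0 + 2(336) − 1(510.8) = 161.2
  B: 0 + 2(510.8) = 1022
Total out = 118 + 161.2 + 1022 = 1301 kmol.

1300 kmol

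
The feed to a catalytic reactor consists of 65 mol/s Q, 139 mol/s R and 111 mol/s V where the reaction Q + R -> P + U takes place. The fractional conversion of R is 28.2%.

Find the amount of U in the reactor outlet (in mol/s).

39.2 mol/s

R reacted = 0.282 × 139 = 39.2 mol/s; ν_R = −1, so ξ = 39.2/1 = 39.2 mol/s.
Outlet amounts (n = n₀ + ν ξ):
  Q: 65 − 1(39.2) = 25.8
  R: 139 − 1(39.2) = 99.8
  P: 0 + 1(39.2) = 39.2
  U: 0 + 1(39.2) = 39.2
  V: 111 (inert)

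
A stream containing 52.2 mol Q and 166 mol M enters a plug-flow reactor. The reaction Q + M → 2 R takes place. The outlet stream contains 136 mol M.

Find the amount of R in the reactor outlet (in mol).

60 mol

For M: n = n₀ − 1ξ → 136 = 166 − 1ξ, giving ξ = 30 mol.
Outlet amounts (n = n₀ + ν ξ):
  Q: 52.2 − 1(30) = 22.2
  M: 166 − 1(30) = 136
  R: 0 + 2(30) = 60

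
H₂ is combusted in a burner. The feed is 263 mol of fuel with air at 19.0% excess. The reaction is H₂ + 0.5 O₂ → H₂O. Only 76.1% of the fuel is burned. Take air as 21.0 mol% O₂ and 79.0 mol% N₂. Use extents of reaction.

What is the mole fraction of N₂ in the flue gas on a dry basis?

Stoichiometric O₂ = 0.5 × 263 = 131.5 mol; O₂ fed = 131.5 × 1.190 = 156.5 mol.
N₂ fed = 156.5 × 79/21 = 588.7 mol.
Fuel reacted = 0.761 × 263 → ξ = 200.1 mol.
Outlet (n = n₀ + ν ξ):
  H₂: 263 − 1(200.1) = 62.86
  O₂: 156.5 − 0.5(200.1) = 56.41
  N₂: 588.7 (inert)
  H₂O: 0 + 1(200.1) = 200.1
Dry total = 708 mol; y_N₂ (dry) = 588.7 / 708 = 0.8315.

0.832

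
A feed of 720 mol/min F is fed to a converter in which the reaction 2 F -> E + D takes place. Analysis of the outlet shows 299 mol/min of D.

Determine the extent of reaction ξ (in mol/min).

ξ = 299 mol/min

For D: n = n₀ + 1ξ → 299 = 0 + 1ξ, giving ξ = 299 mol/min.
Outlet amounts (n = n₀ + ν ξ):
  F: 720 − 2(299) = 122
  E: 0 + 1(299) = 299
  D: 0 + 1(299) = 299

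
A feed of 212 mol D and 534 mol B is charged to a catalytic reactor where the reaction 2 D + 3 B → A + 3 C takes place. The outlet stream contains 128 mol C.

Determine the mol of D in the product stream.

127 mol

For C: n = n₀ + 3ξ → 128 = 0 + 3ξ, giving ξ = 42.67 mol.
Outlet amounts (n = n₀ + ν ξ):
  D: 212 − 2(42.67) = 126.7
  B: 534 − 3(42.67) = 406
  A: 0 + 1(42.67) = 42.67
  C: 0 + 3(42.67) = 128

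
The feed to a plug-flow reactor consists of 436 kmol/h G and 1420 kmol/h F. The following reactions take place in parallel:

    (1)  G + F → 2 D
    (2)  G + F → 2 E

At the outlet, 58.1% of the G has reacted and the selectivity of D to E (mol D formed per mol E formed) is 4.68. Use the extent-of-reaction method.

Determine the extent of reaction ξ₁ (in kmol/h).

ξ₁ = 209 kmol/h

Conversion of G: G consumed = 0.581 × 436 = 253.3 kmol/h = 1ξ₁ + 1ξ₂.
Selectivity: 2ξ₁ / (2ξ₂) = 4.68 → ξ₁ = 4.68 ξ₂.
Substitute: (1·4.68 + 1) ξ₂ = 253.3 → ξ₂ = 44.6 kmol/h, ξ₁ = 208.7 kmol/h.
Outlet amounts (n = n₀ + Σ ν·ξ):
  G: 436 − 1(208.7) − 1(44.6) = 182.7
  F: 1420 − 1(208.7) − 1(44.6) = 1167
  D: 0 + 2(208.7) = 417.4
  E: 0 + 2(44.6) = 89.2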